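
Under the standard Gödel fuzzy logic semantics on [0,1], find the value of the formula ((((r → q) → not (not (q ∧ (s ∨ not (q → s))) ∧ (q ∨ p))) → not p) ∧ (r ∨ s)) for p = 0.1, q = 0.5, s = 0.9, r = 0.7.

(r → q): 0.7 > 0.5, so result = 0.5
(q → s): 0.5 ≤ 0.9, so result = 1
not (q → s): Gödel ¬ of 1 = 0 (operand ≠ 0)
(s ∨ not (q → s)) = max(0.9, 0) = 0.9
(q ∧ (s ∨ not (q → s))) = min(0.5, 0.9) = 0.5
not (q ∧ (s ∨ not (q → s))): Gödel ¬ of 0.5 = 0 (operand ≠ 0)
(q ∨ p) = max(0.5, 0.1) = 0.5
(not (q ∧ (s ∨ not (q → s))) ∧ (q ∨ p)) = min(0, 0.5) = 0
not (not (q ∧ (s ∨ not (q → s))) ∧ (q ∨ p)): Gödel ¬ of 0 = 1 (operand is 0)
((r → q) → not (not (q ∧ (s ∨ not (q → s))) ∧ (q ∨ p))): 0.5 ≤ 1, so result = 1
not p: Gödel ¬ of 0.1 = 0 (operand ≠ 0)
(((r → q) → not (not (q ∧ (s ∨ not (q → s))) ∧ (q ∨ p))) → not p): 1 > 0, so result = 0
(r ∨ s) = max(0.7, 0.9) = 0.9
((((r → q) → not (not (q ∧ (s ∨ not (q → s))) ∧ (q ∨ p))) → not p) ∧ (r ∨ s)) = min(0, 0.9) = 0

0.00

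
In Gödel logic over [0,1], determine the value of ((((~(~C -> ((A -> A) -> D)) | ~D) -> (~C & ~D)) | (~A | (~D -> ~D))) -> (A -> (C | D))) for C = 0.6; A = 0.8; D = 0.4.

0.60

~C: Gödel ¬ of 0.6 = 0 (operand ≠ 0)
(A -> A): 0.8 ≤ 0.8, so result = 1
((A -> A) -> D): 1 > 0.4, so result = 0.4
(~C -> ((A -> A) -> D)): 0 ≤ 0.4, so result = 1
~(~C -> ((A -> A) -> D)): Gödel ¬ of 1 = 0 (operand ≠ 0)
~D: Gödel ¬ of 0.4 = 0 (operand ≠ 0)
(~(~C -> ((A -> A) -> D)) | ~D) = max(0, 0) = 0
~C: Gödel ¬ of 0.6 = 0 (operand ≠ 0)
~D: Gödel ¬ of 0.4 = 0 (operand ≠ 0)
(~C & ~D) = min(0, 0) = 0
((~(~C -> ((A -> A) -> D)) | ~D) -> (~C & ~D)): 0 ≤ 0, so result = 1
~A: Gödel ¬ of 0.8 = 0 (operand ≠ 0)
~D: Gödel ¬ of 0.4 = 0 (operand ≠ 0)
~D: Gödel ¬ of 0.4 = 0 (operand ≠ 0)
(~D -> ~D): 0 ≤ 0, so result = 1
(~A | (~D -> ~D)) = max(0, 1) = 1
(((~(~C -> ((A -> A) -> D)) | ~D) -> (~C & ~D)) | (~A | (~D -> ~D))) = max(1, 1) = 1
(C | D) = max(0.6, 0.4) = 0.6
(A -> (C | D)): 0.8 > 0.6, so result = 0.6
((((~(~C -> ((A -> A) -> D)) | ~D) -> (~C & ~D)) | (~A | (~D -> ~D))) -> (A -> (C | D))): 1 > 0.6, so result = 0.6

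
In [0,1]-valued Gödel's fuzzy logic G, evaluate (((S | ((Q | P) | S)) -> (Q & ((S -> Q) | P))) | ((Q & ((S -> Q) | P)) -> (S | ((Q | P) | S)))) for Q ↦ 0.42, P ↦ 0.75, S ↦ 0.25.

1.00

(Q | P) = max(0.42, 0.75) = 0.75
((Q | P) | S) = max(0.75, 0.25) = 0.75
(S | ((Q | P) | S)) = max(0.25, 0.75) = 0.75
(S -> Q): 0.25 ≤ 0.42, so result = 1
((S -> Q) | P) = max(1, 0.75) = 1
(Q & ((S -> Q) | P)) = min(0.42, 1) = 0.42
((S | ((Q | P) | S)) -> (Q & ((S -> Q) | P))): 0.75 > 0.42, so result = 0.42
(S -> Q): 0.25 ≤ 0.42, so result = 1
((S -> Q) | P) = max(1, 0.75) = 1
(Q & ((S -> Q) | P)) = min(0.42, 1) = 0.42
(Q | P) = max(0.42, 0.75) = 0.75
((Q | P) | S) = max(0.75, 0.25) = 0.75
(S | ((Q | P) | S)) = max(0.25, 0.75) = 0.75
((Q & ((S -> Q) | P)) -> (S | ((Q | P) | S))): 0.42 ≤ 0.75, so result = 1
(((S | ((Q | P) | S)) -> (Q & ((S -> Q) | P))) | ((Q & ((S -> Q) | P)) -> (S | ((Q | P) | S)))) = max(0.42, 1) = 1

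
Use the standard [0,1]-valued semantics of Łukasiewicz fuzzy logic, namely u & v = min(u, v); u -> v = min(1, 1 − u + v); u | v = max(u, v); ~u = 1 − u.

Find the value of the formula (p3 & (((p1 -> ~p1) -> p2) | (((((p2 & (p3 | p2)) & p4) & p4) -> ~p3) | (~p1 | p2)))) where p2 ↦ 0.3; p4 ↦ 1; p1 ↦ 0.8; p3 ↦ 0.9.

~p1: Łukasiewicz ¬ gives 1 − 0.8 = 0.2
(p1 -> ~p1): min(1, 1 − 0.8 + 0.2) = 0.4
((p1 -> ~p1) -> p2): min(1, 1 − 0.4 + 0.3) = 0.9
(p3 | p2) = max(0.9, 0.3) = 0.9
(p2 & (p3 | p2)) = min(0.3, 0.9) = 0.3
((p2 & (p3 | p2)) & p4) = min(0.3, 1) = 0.3
(((p2 & (p3 | p2)) & p4) & p4) = min(0.3, 1) = 0.3
~p3: Łukasiewicz ¬ gives 1 − 0.9 = 0.1
((((p2 & (p3 | p2)) & p4) & p4) -> ~p3): min(1, 1 − 0.3 + 0.1) = 0.8
~p1: Łukasiewicz ¬ gives 1 − 0.8 = 0.2
(~p1 | p2) = max(0.2, 0.3) = 0.3
(((((p2 & (p3 | p2)) & p4) & p4) -> ~p3) | (~p1 | p2)) = max(0.8, 0.3) = 0.8
(((p1 -> ~p1) -> p2) | (((((p2 & (p3 | p2)) & p4) & p4) -> ~p3) | (~p1 | p2))) = max(0.9, 0.8) = 0.9
(p3 & (((p1 -> ~p1) -> p2) | (((((p2 & (p3 | p2)) & p4) & p4) -> ~p3) | (~p1 | p2)))) = min(0.9, 0.9) = 0.9

0.90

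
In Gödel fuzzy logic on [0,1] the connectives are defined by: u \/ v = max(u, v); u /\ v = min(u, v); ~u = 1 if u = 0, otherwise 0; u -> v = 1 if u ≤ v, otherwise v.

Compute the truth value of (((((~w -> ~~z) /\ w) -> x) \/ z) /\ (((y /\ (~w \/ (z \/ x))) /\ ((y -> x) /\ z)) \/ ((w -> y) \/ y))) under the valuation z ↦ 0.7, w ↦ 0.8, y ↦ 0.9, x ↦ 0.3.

0.70

~w: Gödel ¬ of 0.8 = 0 (operand ≠ 0)
~z: Gödel ¬ of 0.7 = 0 (operand ≠ 0)
~~z: Gödel ¬ of 0 = 1 (operand is 0)
(~w -> ~~z): 0 ≤ 1, so result = 1
((~w -> ~~z) /\ w) = min(1, 0.8) = 0.8
(((~w -> ~~z) /\ w) -> x): 0.8 > 0.3, so result = 0.3
((((~w -> ~~z) /\ w) -> x) \/ z) = max(0.3, 0.7) = 0.7
~w: Gödel ¬ of 0.8 = 0 (operand ≠ 0)
(z \/ x) = max(0.7, 0.3) = 0.7
(~w \/ (z \/ x)) = max(0, 0.7) = 0.7
(y /\ (~w \/ (z \/ x))) = min(0.9, 0.7) = 0.7
(y -> x): 0.9 > 0.3, so result = 0.3
((y -> x) /\ z) = min(0.3, 0.7) = 0.3
((y /\ (~w \/ (z \/ x))) /\ ((y -> x) /\ z)) = min(0.7, 0.3) = 0.3
(w -> y): 0.8 ≤ 0.9, so result = 1
((w -> y) \/ y) = max(1, 0.9) = 1
(((y /\ (~w \/ (z \/ x))) /\ ((y -> x) /\ z)) \/ ((w -> y) \/ y)) = max(0.3, 1) = 1
(((((~w -> ~~z) /\ w) -> x) \/ z) /\ (((y /\ (~w \/ (z \/ x))) /\ ((y -> x) /\ z)) \/ ((w -> y) \/ y))) = min(0.7, 1) = 0.7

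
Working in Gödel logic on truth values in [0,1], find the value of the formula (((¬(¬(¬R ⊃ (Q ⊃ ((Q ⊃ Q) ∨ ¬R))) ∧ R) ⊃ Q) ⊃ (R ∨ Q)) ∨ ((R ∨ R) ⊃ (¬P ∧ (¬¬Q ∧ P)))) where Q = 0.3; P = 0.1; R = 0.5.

1.00

¬R: Gödel ¬ of 0.5 = 0 (operand ≠ 0)
(Q ⊃ Q): 0.3 ≤ 0.3, so result = 1
¬R: Gödel ¬ of 0.5 = 0 (operand ≠ 0)
((Q ⊃ Q) ∨ ¬R) = max(1, 0) = 1
(Q ⊃ ((Q ⊃ Q) ∨ ¬R)): 0.3 ≤ 1, so result = 1
(¬R ⊃ (Q ⊃ ((Q ⊃ Q) ∨ ¬R))): 0 ≤ 1, so result = 1
¬(¬R ⊃ (Q ⊃ ((Q ⊃ Q) ∨ ¬R))): Gödel ¬ of 1 = 0 (operand ≠ 0)
(¬(¬R ⊃ (Q ⊃ ((Q ⊃ Q) ∨ ¬R))) ∧ R) = min(0, 0.5) = 0
¬(¬(¬R ⊃ (Q ⊃ ((Q ⊃ Q) ∨ ¬R))) ∧ R): Gödel ¬ of 0 = 1 (operand is 0)
(¬(¬(¬R ⊃ (Q ⊃ ((Q ⊃ Q) ∨ ¬R))) ∧ R) ⊃ Q): 1 > 0.3, so result = 0.3
(R ∨ Q) = max(0.5, 0.3) = 0.5
((¬(¬(¬R ⊃ (Q ⊃ ((Q ⊃ Q) ∨ ¬R))) ∧ R) ⊃ Q) ⊃ (R ∨ Q)): 0.3 ≤ 0.5, so result = 1
(R ∨ R) = max(0.5, 0.5) = 0.5
¬P: Gödel ¬ of 0.1 = 0 (operand ≠ 0)
¬Q: Gödel ¬ of 0.3 = 0 (operand ≠ 0)
¬¬Q: Gödel ¬ of 0 = 1 (operand is 0)
(¬¬Q ∧ P) = min(1, 0.1) = 0.1
(¬P ∧ (¬¬Q ∧ P)) = min(0, 0.1) = 0
((R ∨ R) ⊃ (¬P ∧ (¬¬Q ∧ P))): 0.5 > 0, so result = 0
(((¬(¬(¬R ⊃ (Q ⊃ ((Q ⊃ Q) ∨ ¬R))) ∧ R) ⊃ Q) ⊃ (R ∨ Q)) ∨ ((R ∨ R) ⊃ (¬P ∧ (¬¬Q ∧ P)))) = max(1, 0) = 1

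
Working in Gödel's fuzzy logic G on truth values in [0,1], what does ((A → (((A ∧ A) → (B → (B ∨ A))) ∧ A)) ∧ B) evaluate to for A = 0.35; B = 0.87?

(A ∧ A) = min(0.35, 0.35) = 0.35
(B ∨ A) = max(0.87, 0.35) = 0.87
(B → (B ∨ A)): 0.87 ≤ 0.87, so result = 1
((A ∧ A) → (B → (B ∨ A))): 0.35 ≤ 1, so result = 1
(((A ∧ A) → (B → (B ∨ A))) ∧ A) = min(1, 0.35) = 0.35
(A → (((A ∧ A) → (B → (B ∨ A))) ∧ A)): 0.35 ≤ 0.35, so result = 1
((A → (((A ∧ A) → (B → (B ∨ A))) ∧ A)) ∧ B) = min(1, 0.87) = 0.87

0.87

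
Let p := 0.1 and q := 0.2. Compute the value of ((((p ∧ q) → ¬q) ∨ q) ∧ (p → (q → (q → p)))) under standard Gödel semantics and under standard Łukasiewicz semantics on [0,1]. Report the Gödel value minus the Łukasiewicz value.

-0.80

Gödel evaluation:
  (p ∧ q) = min(0.1, 0.2) = 0.1
  ¬q: Gödel ¬ of 0.2 = 0 (operand ≠ 0)
  ((p ∧ q) → ¬q): 0.1 > 0, so result = 0
  (((p ∧ q) → ¬q) ∨ q) = max(0, 0.2) = 0.2
  (q → p): 0.2 > 0.1, so result = 0.1
  (q → (q → p)): 0.2 > 0.1, so result = 0.1
  (p → (q → (q → p))): 0.1 ≤ 0.1, so result = 1
  ((((p ∧ q) → ¬q) ∨ q) ∧ (p → (q → (q → p)))) = min(0.2, 1) = 0.2
  Gödel value = 0.2
Łukasiewicz evaluation:
  (p ∧ q) = min(0.1, 0.2) = 0.1
  ¬q: Łukasiewicz ¬ gives 1 − 0.2 = 0.8
  ((p ∧ q) → ¬q): min(1, 1 − 0.1 + 0.8) = 1
  (((p ∧ q) → ¬q) ∨ q) = max(1, 0.2) = 1
  (q → p): min(1, 1 − 0.2 + 0.1) = 0.9
  (q → (q → p)): min(1, 1 − 0.2 + 0.9) = 1
  (p → (q → (q → p))): min(1, 1 − 0.1 + 1) = 1
  ((((p ∧ q) → ¬q) ∨ q) ∧ (p → (q → (q → p)))) = min(1, 1) = 1
  Łukasiewicz value = 1
Difference: 0.2 − 1 = -0.80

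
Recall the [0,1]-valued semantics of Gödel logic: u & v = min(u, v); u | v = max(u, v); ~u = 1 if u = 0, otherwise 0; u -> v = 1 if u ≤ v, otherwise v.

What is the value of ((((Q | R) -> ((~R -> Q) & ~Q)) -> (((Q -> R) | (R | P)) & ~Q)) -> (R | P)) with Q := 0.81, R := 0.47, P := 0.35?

(Q | R) = max(0.81, 0.47) = 0.81
~R: Gödel ¬ of 0.47 = 0 (operand ≠ 0)
(~R -> Q): 0 ≤ 0.81, so result = 1
~Q: Gödel ¬ of 0.81 = 0 (operand ≠ 0)
((~R -> Q) & ~Q) = min(1, 0) = 0
((Q | R) -> ((~R -> Q) & ~Q)): 0.81 > 0, so result = 0
(Q -> R): 0.81 > 0.47, so result = 0.47
(R | P) = max(0.47, 0.35) = 0.47
((Q -> R) | (R | P)) = max(0.47, 0.47) = 0.47
~Q: Gödel ¬ of 0.81 = 0 (operand ≠ 0)
(((Q -> R) | (R | P)) & ~Q) = min(0.47, 0) = 0
(((Q | R) -> ((~R -> Q) & ~Q)) -> (((Q -> R) | (R | P)) & ~Q)): 0 ≤ 0, so result = 1
(R | P) = max(0.47, 0.35) = 0.47
((((Q | R) -> ((~R -> Q) & ~Q)) -> (((Q -> R) | (R | P)) & ~Q)) -> (R | P)): 1 > 0.47, so result = 0.47

0.47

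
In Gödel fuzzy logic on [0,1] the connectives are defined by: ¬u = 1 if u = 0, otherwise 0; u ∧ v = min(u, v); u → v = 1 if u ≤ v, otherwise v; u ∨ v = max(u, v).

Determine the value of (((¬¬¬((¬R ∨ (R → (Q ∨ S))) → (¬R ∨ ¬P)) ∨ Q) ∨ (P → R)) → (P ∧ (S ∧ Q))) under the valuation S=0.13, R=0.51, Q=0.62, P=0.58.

¬R: Gödel ¬ of 0.51 = 0 (operand ≠ 0)
(Q ∨ S) = max(0.62, 0.13) = 0.62
(R → (Q ∨ S)): 0.51 ≤ 0.62, so result = 1
(¬R ∨ (R → (Q ∨ S))) = max(0, 1) = 1
¬R: Gödel ¬ of 0.51 = 0 (operand ≠ 0)
¬P: Gödel ¬ of 0.58 = 0 (operand ≠ 0)
(¬R ∨ ¬P) = max(0, 0) = 0
((¬R ∨ (R → (Q ∨ S))) → (¬R ∨ ¬P)): 1 > 0, so result = 0
¬((¬R ∨ (R → (Q ∨ S))) → (¬R ∨ ¬P)): Gödel ¬ of 0 = 1 (operand is 0)
¬¬((¬R ∨ (R → (Q ∨ S))) → (¬R ∨ ¬P)): Gödel ¬ of 1 = 0 (operand ≠ 0)
¬¬¬((¬R ∨ (R → (Q ∨ S))) → (¬R ∨ ¬P)): Gödel ¬ of 0 = 1 (operand is 0)
(¬¬¬((¬R ∨ (R → (Q ∨ S))) → (¬R ∨ ¬P)) ∨ Q) = max(1, 0.62) = 1
(P → R): 0.58 > 0.51, so result = 0.51
((¬¬¬((¬R ∨ (R → (Q ∨ S))) → (¬R ∨ ¬P)) ∨ Q) ∨ (P → R)) = max(1, 0.51) = 1
(S ∧ Q) = min(0.13, 0.62) = 0.13
(P ∧ (S ∧ Q)) = min(0.58, 0.13) = 0.13
(((¬¬¬((¬R ∨ (R → (Q ∨ S))) → (¬R ∨ ¬P)) ∨ Q) ∨ (P → R)) → (P ∧ (S ∧ Q))): 1 > 0.13, so result = 0.13

0.13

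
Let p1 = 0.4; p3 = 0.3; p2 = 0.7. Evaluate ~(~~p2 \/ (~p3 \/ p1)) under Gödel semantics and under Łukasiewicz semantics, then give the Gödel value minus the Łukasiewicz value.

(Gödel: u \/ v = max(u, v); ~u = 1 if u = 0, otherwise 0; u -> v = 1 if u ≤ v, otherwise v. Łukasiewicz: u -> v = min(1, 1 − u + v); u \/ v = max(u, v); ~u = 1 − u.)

Gödel evaluation:
  ~p2: Gödel ¬ of 0.7 = 0 (operand ≠ 0)
  ~~p2: Gödel ¬ of 0 = 1 (operand is 0)
  ~p3: Gödel ¬ of 0.3 = 0 (operand ≠ 0)
  (~p3 \/ p1) = max(0, 0.4) = 0.4
  (~~p2 \/ (~p3 \/ p1)) = max(1, 0.4) = 1
  ~(~~p2 \/ (~p3 \/ p1)): Gödel ¬ of 1 = 0 (operand ≠ 0)
  Gödel value = 0
Łukasiewicz evaluation:
  ~p2: Łukasiewicz ¬ gives 1 − 0.7 = 0.3
  ~~p2: Łukasiewicz ¬ gives 1 − 0.3 = 0.7
  ~p3: Łukasiewicz ¬ gives 1 − 0.3 = 0.7
  (~p3 \/ p1) = max(0.7, 0.4) = 0.7
  (~~p2 \/ (~p3 \/ p1)) = max(0.7, 0.7) = 0.7
  ~(~~p2 \/ (~p3 \/ p1)): Łukasiewicz ¬ gives 1 − 0.7 = 0.3
  Łukasiewicz value = 0.3
Difference: 0 − 0.3 = -0.30

-0.30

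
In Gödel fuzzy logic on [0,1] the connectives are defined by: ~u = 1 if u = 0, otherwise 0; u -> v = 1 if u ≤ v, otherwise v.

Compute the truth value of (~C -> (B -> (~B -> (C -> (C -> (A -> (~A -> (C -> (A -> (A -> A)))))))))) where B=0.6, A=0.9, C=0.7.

1.00

~C: Gödel ¬ of 0.7 = 0 (operand ≠ 0)
~B: Gödel ¬ of 0.6 = 0 (operand ≠ 0)
~A: Gödel ¬ of 0.9 = 0 (operand ≠ 0)
(A -> A): 0.9 ≤ 0.9, so result = 1
(A -> (A -> A)): 0.9 ≤ 1, so result = 1
(C -> (A -> (A -> A))): 0.7 ≤ 1, so result = 1
(~A -> (C -> (A -> (A -> A)))): 0 ≤ 1, so result = 1
(A -> (~A -> (C -> (A -> (A -> A))))): 0.9 ≤ 1, so result = 1
(C -> (A -> (~A -> (C -> (A -> (A -> A)))))): 0.7 ≤ 1, so result = 1
(C -> (C -> (A -> (~A -> (C -> (A -> (A -> A))))))): 0.7 ≤ 1, so result = 1
(~B -> (C -> (C -> (A -> (~A -> (C -> (A -> (A -> A)))))))): 0 ≤ 1, so result = 1
(B -> (~B -> (C -> (C -> (A -> (~A -> (C -> (A -> (A -> A))))))))): 0.6 ≤ 1, so result = 1
(~C -> (B -> (~B -> (C -> (C -> (A -> (~A -> (C -> (A -> (A -> A)))))))))): 0 ≤ 1, so result = 1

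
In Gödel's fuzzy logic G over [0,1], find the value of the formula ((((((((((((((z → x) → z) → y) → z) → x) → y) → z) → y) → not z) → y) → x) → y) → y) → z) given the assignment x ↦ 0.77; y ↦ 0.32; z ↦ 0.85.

(z → x): 0.85 > 0.77, so result = 0.77
((z → x) → z): 0.77 ≤ 0.85, so result = 1
(((z → x) → z) → y): 1 > 0.32, so result = 0.32
((((z → x) → z) → y) → z): 0.32 ≤ 0.85, so result = 1
(((((z → x) → z) → y) → z) → x): 1 > 0.77, so result = 0.77
((((((z → x) → z) → y) → z) → x) → y): 0.77 > 0.32, so result = 0.32
(((((((z → x) → z) → y) → z) → x) → y) → z): 0.32 ≤ 0.85, so result = 1
((((((((z → x) → z) → y) → z) → x) → y) → z) → y): 1 > 0.32, so result = 0.32
not z: Gödel ¬ of 0.85 = 0 (operand ≠ 0)
(((((((((z → x) → z) → y) → z) → x) → y) → z) → y) → not z): 0.32 > 0, so result = 0
((((((((((z → x) → z) → y) → z) → x) → y) → z) → y) → not z) → y): 0 ≤ 0.32, so result = 1
(((((((((((z → x) → z) → y) → z) → x) → y) → z) → y) → not z) → y) → x): 1 > 0.77, so result = 0.77
((((((((((((z → x) → z) → y) → z) → x) → y) → z) → y) → not z) → y) → x) → y): 0.77 > 0.32, so result = 0.32
(((((((((((((z → x) → z) → y) → z) → x) → y) → z) → y) → not z) → y) → x) → y) → y): 0.32 ≤ 0.32, so result = 1
((((((((((((((z → x) → z) → y) → z) → x) → y) → z) → y) → not z) → y) → x) → y) → y) → z): 1 > 0.85, so result = 0.85

0.85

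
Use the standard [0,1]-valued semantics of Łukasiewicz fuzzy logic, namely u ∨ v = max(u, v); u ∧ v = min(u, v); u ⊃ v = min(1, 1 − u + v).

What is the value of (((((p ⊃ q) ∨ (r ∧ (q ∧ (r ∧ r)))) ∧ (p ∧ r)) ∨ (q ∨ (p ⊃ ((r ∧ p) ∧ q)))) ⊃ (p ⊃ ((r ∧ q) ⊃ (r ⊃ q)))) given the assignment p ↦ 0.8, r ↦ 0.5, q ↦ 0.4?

(p ⊃ q): min(1, 1 − 0.8 + 0.4) = 0.6
(r ∧ r) = min(0.5, 0.5) = 0.5
(q ∧ (r ∧ r)) = min(0.4, 0.5) = 0.4
(r ∧ (q ∧ (r ∧ r))) = min(0.5, 0.4) = 0.4
((p ⊃ q) ∨ (r ∧ (q ∧ (r ∧ r)))) = max(0.6, 0.4) = 0.6
(p ∧ r) = min(0.8, 0.5) = 0.5
(((p ⊃ q) ∨ (r ∧ (q ∧ (r ∧ r)))) ∧ (p ∧ r)) = min(0.6, 0.5) = 0.5
(r ∧ p) = min(0.5, 0.8) = 0.5
((r ∧ p) ∧ q) = min(0.5, 0.4) = 0.4
(p ⊃ ((r ∧ p) ∧ q)): min(1, 1 − 0.8 + 0.4) = 0.6
(q ∨ (p ⊃ ((r ∧ p) ∧ q))) = max(0.4, 0.6) = 0.6
((((p ⊃ q) ∨ (r ∧ (q ∧ (r ∧ r)))) ∧ (p ∧ r)) ∨ (q ∨ (p ⊃ ((r ∧ p) ∧ q)))) = max(0.5, 0.6) = 0.6
(r ∧ q) = min(0.5, 0.4) = 0.4
(r ⊃ q): min(1, 1 − 0.5 + 0.4) = 0.9
((r ∧ q) ⊃ (r ⊃ q)): min(1, 1 − 0.4 + 0.9) = 1
(p ⊃ ((r ∧ q) ⊃ (r ⊃ q))): min(1, 1 − 0.8 + 1) = 1
(((((p ⊃ q) ∨ (r ∧ (q ∧ (r ∧ r)))) ∧ (p ∧ r)) ∨ (q ∨ (p ⊃ ((r ∧ p) ∧ q)))) ⊃ (p ⊃ ((r ∧ q) ⊃ (r ⊃ q)))): min(1, 1 − 0.6 + 1) = 1

1.00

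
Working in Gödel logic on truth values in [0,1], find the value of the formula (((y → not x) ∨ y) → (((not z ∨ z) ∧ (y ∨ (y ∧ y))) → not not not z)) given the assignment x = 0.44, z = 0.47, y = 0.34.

not x: Gödel ¬ of 0.44 = 0 (operand ≠ 0)
(y → not x): 0.34 > 0, so result = 0
((y → not x) ∨ y) = max(0, 0.34) = 0.34
not z: Gödel ¬ of 0.47 = 0 (operand ≠ 0)
(not z ∨ z) = max(0, 0.47) = 0.47
(y ∧ y) = min(0.34, 0.34) = 0.34
(y ∨ (y ∧ y)) = max(0.34, 0.34) = 0.34
((not z ∨ z) ∧ (y ∨ (y ∧ y))) = min(0.47, 0.34) = 0.34
not z: Gödel ¬ of 0.47 = 0 (operand ≠ 0)
not not z: Gödel ¬ of 0 = 1 (operand is 0)
not not not z: Gödel ¬ of 1 = 0 (operand ≠ 0)
(((not z ∨ z) ∧ (y ∨ (y ∧ y))) → not not not z): 0.34 > 0, so result = 0
(((y → not x) ∨ y) → (((not z ∨ z) ∧ (y ∨ (y ∧ y))) → not not not z)): 0.34 > 0, so result = 0

0.00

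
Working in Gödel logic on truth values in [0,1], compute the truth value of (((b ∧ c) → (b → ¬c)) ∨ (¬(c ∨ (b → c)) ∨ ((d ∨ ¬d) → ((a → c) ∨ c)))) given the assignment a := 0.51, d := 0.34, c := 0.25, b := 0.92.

0.25

(b ∧ c) = min(0.92, 0.25) = 0.25
¬c: Gödel ¬ of 0.25 = 0 (operand ≠ 0)
(b → ¬c): 0.92 > 0, so result = 0
((b ∧ c) → (b → ¬c)): 0.25 > 0, so result = 0
(b → c): 0.92 > 0.25, so result = 0.25
(c ∨ (b → c)) = max(0.25, 0.25) = 0.25
¬(c ∨ (b → c)): Gödel ¬ of 0.25 = 0 (operand ≠ 0)
¬d: Gödel ¬ of 0.34 = 0 (operand ≠ 0)
(d ∨ ¬d) = max(0.34, 0) = 0.34
(a → c): 0.51 > 0.25, so result = 0.25
((a → c) ∨ c) = max(0.25, 0.25) = 0.25
((d ∨ ¬d) → ((a → c) ∨ c)): 0.34 > 0.25, so result = 0.25
(¬(c ∨ (b → c)) ∨ ((d ∨ ¬d) → ((a → c) ∨ c))) = max(0, 0.25) = 0.25
(((b ∧ c) → (b → ¬c)) ∨ (¬(c ∨ (b → c)) ∨ ((d ∨ ¬d) → ((a → c) ∨ c)))) = max(0, 0.25) = 0.25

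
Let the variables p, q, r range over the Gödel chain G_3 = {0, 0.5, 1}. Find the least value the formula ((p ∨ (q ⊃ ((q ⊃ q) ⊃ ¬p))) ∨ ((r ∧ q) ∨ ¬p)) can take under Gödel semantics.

The minimum is attained at p = 0.5, q = 0.5, r = 0:
  (q ⊃ q): 0.5 ≤ 0.5, so result = 1
  ¬p: Gödel ¬ of 0.5 = 0 (operand ≠ 0)
  ((q ⊃ q) ⊃ ¬p): 1 > 0, so result = 0
  (q ⊃ ((q ⊃ q) ⊃ ¬p)): 0.5 > 0, so result = 0
  (p ∨ (q ⊃ ((q ⊃ q) ⊃ ¬p))) = max(0.5, 0) = 0.5
  (r ∧ q) = min(0, 0.5) = 0
  ¬p: Gödel ¬ of 0.5 = 0 (operand ≠ 0)
  ((r ∧ q) ∨ ¬p) = max(0, 0) = 0
  ((p ∨ (q ⊃ ((q ⊃ q) ⊃ ¬p))) ∨ ((r ∧ q) ∨ ¬p)) = max(0.5, 0) = 0.5
Checking all 27 assignments confirms none give a value below 0.50.

0.50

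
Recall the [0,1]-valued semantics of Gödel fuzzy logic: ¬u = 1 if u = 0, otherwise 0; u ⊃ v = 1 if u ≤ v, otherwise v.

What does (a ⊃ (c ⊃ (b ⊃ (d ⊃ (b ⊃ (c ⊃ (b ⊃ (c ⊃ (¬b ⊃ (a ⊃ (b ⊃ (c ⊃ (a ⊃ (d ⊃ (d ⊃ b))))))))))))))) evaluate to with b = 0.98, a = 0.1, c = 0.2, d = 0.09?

1.00

¬b: Gödel ¬ of 0.98 = 0 (operand ≠ 0)
(d ⊃ b): 0.09 ≤ 0.98, so result = 1
(d ⊃ (d ⊃ b)): 0.09 ≤ 1, so result = 1
(a ⊃ (d ⊃ (d ⊃ b))): 0.1 ≤ 1, so result = 1
(c ⊃ (a ⊃ (d ⊃ (d ⊃ b)))): 0.2 ≤ 1, so result = 1
(b ⊃ (c ⊃ (a ⊃ (d ⊃ (d ⊃ b))))): 0.98 ≤ 1, so result = 1
(a ⊃ (b ⊃ (c ⊃ (a ⊃ (d ⊃ (d ⊃ b)))))): 0.1 ≤ 1, so result = 1
(¬b ⊃ (a ⊃ (b ⊃ (c ⊃ (a ⊃ (d ⊃ (d ⊃ b))))))): 0 ≤ 1, so result = 1
(c ⊃ (¬b ⊃ (a ⊃ (b ⊃ (c ⊃ (a ⊃ (d ⊃ (d ⊃ b)))))))): 0.2 ≤ 1, so result = 1
(b ⊃ (c ⊃ (¬b ⊃ (a ⊃ (b ⊃ (c ⊃ (a ⊃ (d ⊃ (d ⊃ b))))))))): 0.98 ≤ 1, so result = 1
(c ⊃ (b ⊃ (c ⊃ (¬b ⊃ (a ⊃ (b ⊃ (c ⊃ (a ⊃ (d ⊃ (d ⊃ b)))))))))): 0.2 ≤ 1, so result = 1
(b ⊃ (c ⊃ (b ⊃ (c ⊃ (¬b ⊃ (a ⊃ (b ⊃ (c ⊃ (a ⊃ (d ⊃ (d ⊃ b))))))))))): 0.98 ≤ 1, so result = 1
(d ⊃ (b ⊃ (c ⊃ (b ⊃ (c ⊃ (¬b ⊃ (a ⊃ (b ⊃ (c ⊃ (a ⊃ (d ⊃ (d ⊃ b)))))))))))): 0.09 ≤ 1, so result = 1
(b ⊃ (d ⊃ (b ⊃ (c ⊃ (b ⊃ (c ⊃ (¬b ⊃ (a ⊃ (b ⊃ (c ⊃ (a ⊃ (d ⊃ (d ⊃ b))))))))))))): 0.98 ≤ 1, so result = 1
(c ⊃ (b ⊃ (d ⊃ (b ⊃ (c ⊃ (b ⊃ (c ⊃ (¬b ⊃ (a ⊃ (b ⊃ (c ⊃ (a ⊃ (d ⊃ (d ⊃ b)))))))))))))): 0.2 ≤ 1, so result = 1
(a ⊃ (c ⊃ (b ⊃ (d ⊃ (b ⊃ (c ⊃ (b ⊃ (c ⊃ (¬b ⊃ (a ⊃ (b ⊃ (c ⊃ (a ⊃ (d ⊃ (d ⊃ b))))))))))))))): 0.1 ≤ 1, so result = 1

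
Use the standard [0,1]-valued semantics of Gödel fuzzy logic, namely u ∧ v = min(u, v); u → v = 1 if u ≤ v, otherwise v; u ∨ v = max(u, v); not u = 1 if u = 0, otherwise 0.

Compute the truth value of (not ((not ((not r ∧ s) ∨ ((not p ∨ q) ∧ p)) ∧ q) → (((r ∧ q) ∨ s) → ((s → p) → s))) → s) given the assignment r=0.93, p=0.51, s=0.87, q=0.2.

not r: Gödel ¬ of 0.93 = 0 (operand ≠ 0)
(not r ∧ s) = min(0, 0.87) = 0
not p: Gödel ¬ of 0.51 = 0 (operand ≠ 0)
(not p ∨ q) = max(0, 0.2) = 0.2
((not p ∨ q) ∧ p) = min(0.2, 0.51) = 0.2
((not r ∧ s) ∨ ((not p ∨ q) ∧ p)) = max(0, 0.2) = 0.2
not ((not r ∧ s) ∨ ((not p ∨ q) ∧ p)): Gödel ¬ of 0.2 = 0 (operand ≠ 0)
(not ((not r ∧ s) ∨ ((not p ∨ q) ∧ p)) ∧ q) = min(0, 0.2) = 0
(r ∧ q) = min(0.93, 0.2) = 0.2
((r ∧ q) ∨ s) = max(0.2, 0.87) = 0.87
(s → p): 0.87 > 0.51, so result = 0.51
((s → p) → s): 0.51 ≤ 0.87, so result = 1
(((r ∧ q) ∨ s) → ((s → p) → s)): 0.87 ≤ 1, so result = 1
((not ((not r ∧ s) ∨ ((not p ∨ q) ∧ p)) ∧ q) → (((r ∧ q) ∨ s) → ((s → p) → s))): 0 ≤ 1, so result = 1
not ((not ((not r ∧ s) ∨ ((not p ∨ q) ∧ p)) ∧ q) → (((r ∧ q) ∨ s) → ((s → p) → s))): Gödel ¬ of 1 = 0 (operand ≠ 0)
(not ((not ((not r ∧ s) ∨ ((not p ∨ q) ∧ p)) ∧ q) → (((r ∧ q) ∨ s) → ((s → p) → s))) → s): 0 ≤ 0.87, so result = 1

1.00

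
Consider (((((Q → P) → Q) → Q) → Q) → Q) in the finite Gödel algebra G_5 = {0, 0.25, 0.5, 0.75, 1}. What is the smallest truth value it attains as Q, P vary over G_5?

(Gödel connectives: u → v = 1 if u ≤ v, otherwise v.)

The minimum is attained at Q = 0.25, P = 0:
  (Q → P): 0.25 > 0, so result = 0
  ((Q → P) → Q): 0 ≤ 0.25, so result = 1
  (((Q → P) → Q) → Q): 1 > 0.25, so result = 0.25
  ((((Q → P) → Q) → Q) → Q): 0.25 ≤ 0.25, so result = 1
  (((((Q → P) → Q) → Q) → Q) → Q): 1 > 0.25, so result = 0.25
Checking all 25 assignments confirms none give a value below 0.25.

0.25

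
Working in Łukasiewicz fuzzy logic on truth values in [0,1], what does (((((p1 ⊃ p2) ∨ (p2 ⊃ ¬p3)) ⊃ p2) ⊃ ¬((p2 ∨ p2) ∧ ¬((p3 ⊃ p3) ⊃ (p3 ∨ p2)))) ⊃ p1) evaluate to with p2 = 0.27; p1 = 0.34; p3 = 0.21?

0.34

(p1 ⊃ p2): min(1, 1 − 0.34 + 0.27) = 0.93
¬p3: Łukasiewicz ¬ gives 1 − 0.21 = 0.79
(p2 ⊃ ¬p3): min(1, 1 − 0.27 + 0.79) = 1
((p1 ⊃ p2) ∨ (p2 ⊃ ¬p3)) = max(0.93, 1) = 1
(((p1 ⊃ p2) ∨ (p2 ⊃ ¬p3)) ⊃ p2): min(1, 1 − 1 + 0.27) = 0.27
(p2 ∨ p2) = max(0.27, 0.27) = 0.27
(p3 ⊃ p3): min(1, 1 − 0.21 + 0.21) = 1
(p3 ∨ p2) = max(0.21, 0.27) = 0.27
((p3 ⊃ p3) ⊃ (p3 ∨ p2)): min(1, 1 − 1 + 0.27) = 0.27
¬((p3 ⊃ p3) ⊃ (p3 ∨ p2)): Łukasiewicz ¬ gives 1 − 0.27 = 0.73
((p2 ∨ p2) ∧ ¬((p3 ⊃ p3) ⊃ (p3 ∨ p2))) = min(0.27, 0.73) = 0.27
¬((p2 ∨ p2) ∧ ¬((p3 ⊃ p3) ⊃ (p3 ∨ p2))): Łukasiewicz ¬ gives 1 − 0.27 = 0.73
((((p1 ⊃ p2) ∨ (p2 ⊃ ¬p3)) ⊃ p2) ⊃ ¬((p2 ∨ p2) ∧ ¬((p3 ⊃ p3) ⊃ (p3 ∨ p2)))): min(1, 1 − 0.27 + 0.73) = 1
(((((p1 ⊃ p2) ∨ (p2 ⊃ ¬p3)) ⊃ p2) ⊃ ¬((p2 ∨ p2) ∧ ¬((p3 ⊃ p3) ⊃ (p3 ∨ p2)))) ⊃ p1): min(1, 1 − 1 + 0.34) = 0.34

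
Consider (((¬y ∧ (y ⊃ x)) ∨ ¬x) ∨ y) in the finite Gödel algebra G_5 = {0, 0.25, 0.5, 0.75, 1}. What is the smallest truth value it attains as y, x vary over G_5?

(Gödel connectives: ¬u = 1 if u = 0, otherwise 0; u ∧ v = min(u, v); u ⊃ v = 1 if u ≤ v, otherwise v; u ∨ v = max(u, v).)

The minimum is attained at y = 0.25, x = 0.25:
  ¬y: Gödel ¬ of 0.25 = 0 (operand ≠ 0)
  (y ⊃ x): 0.25 ≤ 0.25, so result = 1
  (¬y ∧ (y ⊃ x)) = min(0, 1) = 0
  ¬x: Gödel ¬ of 0.25 = 0 (operand ≠ 0)
  ((¬y ∧ (y ⊃ x)) ∨ ¬x) = max(0, 0) = 0
  (((¬y ∧ (y ⊃ x)) ∨ ¬x) ∨ y) = max(0, 0.25) = 0.25
Checking all 25 assignments confirms none give a value below 0.25.

0.25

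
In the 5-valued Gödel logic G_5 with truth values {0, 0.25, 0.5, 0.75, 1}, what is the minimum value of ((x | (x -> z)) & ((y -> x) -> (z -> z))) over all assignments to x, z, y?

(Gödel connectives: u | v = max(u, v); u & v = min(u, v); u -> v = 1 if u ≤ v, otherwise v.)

0.25

The minimum is attained at x = 0.25, z = 0, y = 0:
  (x -> z): 0.25 > 0, so result = 0
  (x | (x -> z)) = max(0.25, 0) = 0.25
  (y -> x): 0 ≤ 0.25, so result = 1
  (z -> z): 0 ≤ 0, so result = 1
  ((y -> x) -> (z -> z)): 1 ≤ 1, so result = 1
  ((x | (x -> z)) & ((y -> x) -> (z -> z))) = min(0.25, 1) = 0.25
Checking all 125 assignments confirms none give a value below 0.25.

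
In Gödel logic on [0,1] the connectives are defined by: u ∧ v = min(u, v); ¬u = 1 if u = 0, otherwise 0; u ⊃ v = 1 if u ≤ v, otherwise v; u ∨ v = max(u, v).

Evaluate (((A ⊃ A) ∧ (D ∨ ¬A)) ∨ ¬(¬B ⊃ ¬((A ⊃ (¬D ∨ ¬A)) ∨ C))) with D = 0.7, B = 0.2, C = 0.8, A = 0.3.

(A ⊃ A): 0.3 ≤ 0.3, so result = 1
¬A: Gödel ¬ of 0.3 = 0 (operand ≠ 0)
(D ∨ ¬A) = max(0.7, 0) = 0.7
((A ⊃ A) ∧ (D ∨ ¬A)) = min(1, 0.7) = 0.7
¬B: Gödel ¬ of 0.2 = 0 (operand ≠ 0)
¬D: Gödel ¬ of 0.7 = 0 (operand ≠ 0)
¬A: Gödel ¬ of 0.3 = 0 (operand ≠ 0)
(¬D ∨ ¬A) = max(0, 0) = 0
(A ⊃ (¬D ∨ ¬A)): 0.3 > 0, so result = 0
((A ⊃ (¬D ∨ ¬A)) ∨ C) = max(0, 0.8) = 0.8
¬((A ⊃ (¬D ∨ ¬A)) ∨ C): Gödel ¬ of 0.8 = 0 (operand ≠ 0)
(¬B ⊃ ¬((A ⊃ (¬D ∨ ¬A)) ∨ C)): 0 ≤ 0, so result = 1
¬(¬B ⊃ ¬((A ⊃ (¬D ∨ ¬A)) ∨ C)): Gödel ¬ of 1 = 0 (operand ≠ 0)
(((A ⊃ A) ∧ (D ∨ ¬A)) ∨ ¬(¬B ⊃ ¬((A ⊃ (¬D ∨ ¬A)) ∨ C))) = max(0.7, 0) = 0.7

0.70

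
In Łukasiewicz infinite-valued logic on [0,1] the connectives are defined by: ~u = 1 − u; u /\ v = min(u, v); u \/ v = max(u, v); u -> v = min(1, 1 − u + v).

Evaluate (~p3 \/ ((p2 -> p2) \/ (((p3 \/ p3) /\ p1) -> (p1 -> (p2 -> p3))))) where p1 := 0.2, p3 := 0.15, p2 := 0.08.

~p3: Łukasiewicz ¬ gives 1 − 0.15 = 0.85
(p2 -> p2): min(1, 1 − 0.08 + 0.08) = 1
(p3 \/ p3) = max(0.15, 0.15) = 0.15
((p3 \/ p3) /\ p1) = min(0.15, 0.2) = 0.15
(p2 -> p3): min(1, 1 − 0.08 + 0.15) = 1
(p1 -> (p2 -> p3)): min(1, 1 − 0.2 + 1) = 1
(((p3 \/ p3) /\ p1) -> (p1 -> (p2 -> p3))): min(1, 1 − 0.15 + 1) = 1
((p2 -> p2) \/ (((p3 \/ p3) /\ p1) -> (p1 -> (p2 -> p3)))) = max(1, 1) = 1
(~p3 \/ ((p2 -> p2) \/ (((p3 \/ p3) /\ p1) -> (p1 -> (p2 -> p3))))) = max(0.85, 1) = 1

1.00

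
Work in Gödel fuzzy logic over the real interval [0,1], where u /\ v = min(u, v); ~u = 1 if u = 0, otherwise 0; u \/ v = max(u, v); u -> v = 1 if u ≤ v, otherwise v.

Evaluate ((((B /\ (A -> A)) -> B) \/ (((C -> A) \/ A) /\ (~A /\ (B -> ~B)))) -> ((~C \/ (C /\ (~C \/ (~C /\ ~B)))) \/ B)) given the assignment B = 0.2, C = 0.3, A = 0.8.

0.20

(A -> A): 0.8 ≤ 0.8, so result = 1
(B /\ (A -> A)) = min(0.2, 1) = 0.2
((B /\ (A -> A)) -> B): 0.2 ≤ 0.2, so result = 1
(C -> A): 0.3 ≤ 0.8, so result = 1
((C -> A) \/ A) = max(1, 0.8) = 1
~A: Gödel ¬ of 0.8 = 0 (operand ≠ 0)
~B: Gödel ¬ of 0.2 = 0 (operand ≠ 0)
(B -> ~B): 0.2 > 0, so result = 0
(~A /\ (B -> ~B)) = min(0, 0) = 0
(((C -> A) \/ A) /\ (~A /\ (B -> ~B))) = min(1, 0) = 0
(((B /\ (A -> A)) -> B) \/ (((C -> A) \/ A) /\ (~A /\ (B -> ~B)))) = max(1, 0) = 1
~C: Gödel ¬ of 0.3 = 0 (operand ≠ 0)
~C: Gödel ¬ of 0.3 = 0 (operand ≠ 0)
~C: Gödel ¬ of 0.3 = 0 (operand ≠ 0)
~B: Gödel ¬ of 0.2 = 0 (operand ≠ 0)
(~C /\ ~B) = min(0, 0) = 0
(~C \/ (~C /\ ~B)) = max(0, 0) = 0
(C /\ (~C \/ (~C /\ ~B))) = min(0.3, 0) = 0
(~C \/ (C /\ (~C \/ (~C /\ ~B)))) = max(0, 0) = 0
((~C \/ (C /\ (~C \/ (~C /\ ~B)))) \/ B) = max(0, 0.2) = 0.2
((((B /\ (A -> A)) -> B) \/ (((C -> A) \/ A) /\ (~A /\ (B -> ~B)))) -> ((~C \/ (C /\ (~C \/ (~C /\ ~B)))) \/ B)): 1 > 0.2, so result = 0.2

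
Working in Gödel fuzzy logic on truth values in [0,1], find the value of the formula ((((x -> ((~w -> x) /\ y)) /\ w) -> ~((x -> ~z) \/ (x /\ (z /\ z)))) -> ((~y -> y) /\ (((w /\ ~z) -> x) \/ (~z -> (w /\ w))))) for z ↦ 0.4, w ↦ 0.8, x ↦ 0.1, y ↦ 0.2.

1.00

~w: Gödel ¬ of 0.8 = 0 (operand ≠ 0)
(~w -> x): 0 ≤ 0.1, so result = 1
((~w -> x) /\ y) = min(1, 0.2) = 0.2
(x -> ((~w -> x) /\ y)): 0.1 ≤ 0.2, so result = 1
((x -> ((~w -> x) /\ y)) /\ w) = min(1, 0.8) = 0.8
~z: Gödel ¬ of 0.4 = 0 (operand ≠ 0)
(x -> ~z): 0.1 > 0, so result = 0
(z /\ z) = min(0.4, 0.4) = 0.4
(x /\ (z /\ z)) = min(0.1, 0.4) = 0.1
((x -> ~z) \/ (x /\ (z /\ z))) = max(0, 0.1) = 0.1
~((x -> ~z) \/ (x /\ (z /\ z))): Gödel ¬ of 0.1 = 0 (operand ≠ 0)
(((x -> ((~w -> x) /\ y)) /\ w) -> ~((x -> ~z) \/ (x /\ (z /\ z)))): 0.8 > 0, so result = 0
~y: Gödel ¬ of 0.2 = 0 (operand ≠ 0)
(~y -> y): 0 ≤ 0.2, so result = 1
~z: Gödel ¬ of 0.4 = 0 (operand ≠ 0)
(w /\ ~z) = min(0.8, 0) = 0
((w /\ ~z) -> x): 0 ≤ 0.1, so result = 1
~z: Gödel ¬ of 0.4 = 0 (operand ≠ 0)
(w /\ w) = min(0.8, 0.8) = 0.8
(~z -> (w /\ w)): 0 ≤ 0.8, so result = 1
(((w /\ ~z) -> x) \/ (~z -> (w /\ w))) = max(1, 1) = 1
((~y -> y) /\ (((w /\ ~z) -> x) \/ (~z -> (w /\ w)))) = min(1, 1) = 1
((((x -> ((~w -> x) /\ y)) /\ w) -> ~((x -> ~z) \/ (x /\ (z /\ z)))) -> ((~y -> y) /\ (((w /\ ~z) -> x) \/ (~z -> (w /\ w))))): 0 ≤ 1, so result = 1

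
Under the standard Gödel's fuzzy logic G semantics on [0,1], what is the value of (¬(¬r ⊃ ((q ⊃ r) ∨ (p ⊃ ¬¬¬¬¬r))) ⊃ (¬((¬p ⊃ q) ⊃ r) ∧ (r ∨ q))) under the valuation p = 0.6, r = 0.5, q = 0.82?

¬r: Gödel ¬ of 0.5 = 0 (operand ≠ 0)
(q ⊃ r): 0.82 > 0.5, so result = 0.5
¬r: Gödel ¬ of 0.5 = 0 (operand ≠ 0)
¬¬r: Gödel ¬ of 0 = 1 (operand is 0)
¬¬¬r: Gödel ¬ of 1 = 0 (operand ≠ 0)
¬¬¬¬r: Gödel ¬ of 0 = 1 (operand is 0)
¬¬¬¬¬r: Gödel ¬ of 1 = 0 (operand ≠ 0)
(p ⊃ ¬¬¬¬¬r): 0.6 > 0, so result = 0
((q ⊃ r) ∨ (p ⊃ ¬¬¬¬¬r)) = max(0.5, 0) = 0.5
(¬r ⊃ ((q ⊃ r) ∨ (p ⊃ ¬¬¬¬¬r))): 0 ≤ 0.5, so result = 1
¬(¬r ⊃ ((q ⊃ r) ∨ (p ⊃ ¬¬¬¬¬r))): Gödel ¬ of 1 = 0 (operand ≠ 0)
¬p: Gödel ¬ of 0.6 = 0 (operand ≠ 0)
(¬p ⊃ q): 0 ≤ 0.82, so result = 1
((¬p ⊃ q) ⊃ r): 1 > 0.5, so result = 0.5
¬((¬p ⊃ q) ⊃ r): Gödel ¬ of 0.5 = 0 (operand ≠ 0)
(r ∨ q) = max(0.5, 0.82) = 0.82
(¬((¬p ⊃ q) ⊃ r) ∧ (r ∨ q)) = min(0, 0.82) = 0
(¬(¬r ⊃ ((q ⊃ r) ∨ (p ⊃ ¬¬¬¬¬r))) ⊃ (¬((¬p ⊃ q) ⊃ r) ∧ (r ∨ q))): 0 ≤ 0, so result = 1

1.00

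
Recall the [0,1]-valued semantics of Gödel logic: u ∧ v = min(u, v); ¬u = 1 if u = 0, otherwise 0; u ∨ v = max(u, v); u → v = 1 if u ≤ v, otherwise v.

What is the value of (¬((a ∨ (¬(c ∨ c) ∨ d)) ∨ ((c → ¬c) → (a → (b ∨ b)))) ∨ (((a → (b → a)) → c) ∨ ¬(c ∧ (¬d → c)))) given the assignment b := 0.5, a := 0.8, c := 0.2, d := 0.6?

0.20

(c ∨ c) = max(0.2, 0.2) = 0.2
¬(c ∨ c): Gödel ¬ of 0.2 = 0 (operand ≠ 0)
(¬(c ∨ c) ∨ d) = max(0, 0.6) = 0.6
(a ∨ (¬(c ∨ c) ∨ d)) = max(0.8, 0.6) = 0.8
¬c: Gödel ¬ of 0.2 = 0 (operand ≠ 0)
(c → ¬c): 0.2 > 0, so result = 0
(b ∨ b) = max(0.5, 0.5) = 0.5
(a → (b ∨ b)): 0.8 > 0.5, so result = 0.5
((c → ¬c) → (a → (b ∨ b))): 0 ≤ 0.5, so result = 1
((a ∨ (¬(c ∨ c) ∨ d)) ∨ ((c → ¬c) → (a → (b ∨ b)))) = max(0.8, 1) = 1
¬((a ∨ (¬(c ∨ c) ∨ d)) ∨ ((c → ¬c) → (a → (b ∨ b)))): Gödel ¬ of 1 = 0 (operand ≠ 0)
(b → a): 0.5 ≤ 0.8, so result = 1
(a → (b → a)): 0.8 ≤ 1, so result = 1
((a → (b → a)) → c): 1 > 0.2, so result = 0.2
¬d: Gödel ¬ of 0.6 = 0 (operand ≠ 0)
(¬d → c): 0 ≤ 0.2, so result = 1
(c ∧ (¬d → c)) = min(0.2, 1) = 0.2
¬(c ∧ (¬d → c)): Gödel ¬ of 0.2 = 0 (operand ≠ 0)
(((a → (b → a)) → c) ∨ ¬(c ∧ (¬d → c))) = max(0.2, 0) = 0.2
(¬((a ∨ (¬(c ∨ c) ∨ d)) ∨ ((c → ¬c) → (a → (b ∨ b)))) ∨ (((a → (b → a)) → c) ∨ ¬(c ∧ (¬d → c)))) = max(0, 0.2) = 0.2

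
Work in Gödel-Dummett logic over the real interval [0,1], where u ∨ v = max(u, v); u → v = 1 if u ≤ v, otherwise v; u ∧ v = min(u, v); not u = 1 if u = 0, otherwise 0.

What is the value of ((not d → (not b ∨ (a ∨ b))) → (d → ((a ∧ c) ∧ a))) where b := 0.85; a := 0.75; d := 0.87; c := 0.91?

0.75

not d: Gödel ¬ of 0.87 = 0 (operand ≠ 0)
not b: Gödel ¬ of 0.85 = 0 (operand ≠ 0)
(a ∨ b) = max(0.75, 0.85) = 0.85
(not b ∨ (a ∨ b)) = max(0, 0.85) = 0.85
(not d → (not b ∨ (a ∨ b))): 0 ≤ 0.85, so result = 1
(a ∧ c) = min(0.75, 0.91) = 0.75
((a ∧ c) ∧ a) = min(0.75, 0.75) = 0.75
(d → ((a ∧ c) ∧ a)): 0.87 > 0.75, so result = 0.75
((not d → (not b ∨ (a ∨ b))) → (d → ((a ∧ c) ∧ a))): 1 > 0.75, so result = 0.75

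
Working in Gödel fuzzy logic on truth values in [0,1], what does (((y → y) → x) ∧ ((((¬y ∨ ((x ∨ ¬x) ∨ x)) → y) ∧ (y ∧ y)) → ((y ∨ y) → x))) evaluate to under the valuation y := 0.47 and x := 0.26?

0.26

(y → y): 0.47 ≤ 0.47, so result = 1
((y → y) → x): 1 > 0.26, so result = 0.26
¬y: Gödel ¬ of 0.47 = 0 (operand ≠ 0)
¬x: Gödel ¬ of 0.26 = 0 (operand ≠ 0)
(x ∨ ¬x) = max(0.26, 0) = 0.26
((x ∨ ¬x) ∨ x) = max(0.26, 0.26) = 0.26
(¬y ∨ ((x ∨ ¬x) ∨ x)) = max(0, 0.26) = 0.26
((¬y ∨ ((x ∨ ¬x) ∨ x)) → y): 0.26 ≤ 0.47, so result = 1
(y ∧ y) = min(0.47, 0.47) = 0.47
(((¬y ∨ ((x ∨ ¬x) ∨ x)) → y) ∧ (y ∧ y)) = min(1, 0.47) = 0.47
(y ∨ y) = max(0.47, 0.47) = 0.47
((y ∨ y) → x): 0.47 > 0.26, so result = 0.26
((((¬y ∨ ((x ∨ ¬x) ∨ x)) → y) ∧ (y ∧ y)) → ((y ∨ y) → x)): 0.47 > 0.26, so result = 0.26
(((y → y) → x) ∧ ((((¬y ∨ ((x ∨ ¬x) ∨ x)) → y) ∧ (y ∧ y)) → ((y ∨ y) → x))) = min(0.26, 0.26) = 0.26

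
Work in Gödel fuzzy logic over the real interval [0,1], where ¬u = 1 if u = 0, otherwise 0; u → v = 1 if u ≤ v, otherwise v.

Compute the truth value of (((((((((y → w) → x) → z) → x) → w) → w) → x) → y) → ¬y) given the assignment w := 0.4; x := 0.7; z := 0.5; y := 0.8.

(y → w): 0.8 > 0.4, so result = 0.4
((y → w) → x): 0.4 ≤ 0.7, so result = 1
(((y → w) → x) → z): 1 > 0.5, so result = 0.5
((((y → w) → x) → z) → x): 0.5 ≤ 0.7, so result = 1
(((((y → w) → x) → z) → x) → w): 1 > 0.4, so result = 0.4
((((((y → w) → x) → z) → x) → w) → w): 0.4 ≤ 0.4, so result = 1
(((((((y → w) → x) → z) → x) → w) → w) → x): 1 > 0.7, so result = 0.7
((((((((y → w) → x) → z) → x) → w) → w) → x) → y): 0.7 ≤ 0.8, so result = 1
¬y: Gödel ¬ of 0.8 = 0 (operand ≠ 0)
(((((((((y → w) → x) → z) → x) → w) → w) → x) → y) → ¬y): 1 > 0, so result = 0

0.00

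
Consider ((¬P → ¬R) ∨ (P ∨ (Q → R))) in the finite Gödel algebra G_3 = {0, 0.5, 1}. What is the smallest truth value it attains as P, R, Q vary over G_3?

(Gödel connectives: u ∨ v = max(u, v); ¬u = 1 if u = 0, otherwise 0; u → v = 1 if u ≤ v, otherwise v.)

0.50

The minimum is attained at P = 0, R = 0.5, Q = 1:
  ¬P: Gödel ¬ of 0 = 1 (operand is 0)
  ¬R: Gödel ¬ of 0.5 = 0 (operand ≠ 0)
  (¬P → ¬R): 1 > 0, so result = 0
  (Q → R): 1 > 0.5, so result = 0.5
  (P ∨ (Q → R)) = max(0, 0.5) = 0.5
  ((¬P → ¬R) ∨ (P ∨ (Q → R))) = max(0, 0.5) = 0.5
Checking all 27 assignments confirms none give a value below 0.50.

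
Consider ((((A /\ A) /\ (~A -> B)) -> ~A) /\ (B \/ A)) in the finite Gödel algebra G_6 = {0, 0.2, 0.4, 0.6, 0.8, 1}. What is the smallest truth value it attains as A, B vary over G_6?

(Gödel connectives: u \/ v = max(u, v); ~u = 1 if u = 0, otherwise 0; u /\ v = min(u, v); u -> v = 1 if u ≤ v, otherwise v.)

The minimum is attained at A = 0, B = 0:
  (A /\ A) = min(0, 0) = 0
  ~A: Gödel ¬ of 0 = 1 (operand is 0)
  (~A -> B): 1 > 0, so result = 0
  ((A /\ A) /\ (~A -> B)) = min(0, 0) = 0
  ~A: Gödel ¬ of 0 = 1 (operand is 0)
  (((A /\ A) /\ (~A -> B)) -> ~A): 0 ≤ 1, so result = 1
  (B \/ A) = max(0, 0) = 0
  ((((A /\ A) /\ (~A -> B)) -> ~A) /\ (B \/ A)) = min(1, 0) = 0
Checking all 36 assignments confirms none give a value below 0.00.

0.00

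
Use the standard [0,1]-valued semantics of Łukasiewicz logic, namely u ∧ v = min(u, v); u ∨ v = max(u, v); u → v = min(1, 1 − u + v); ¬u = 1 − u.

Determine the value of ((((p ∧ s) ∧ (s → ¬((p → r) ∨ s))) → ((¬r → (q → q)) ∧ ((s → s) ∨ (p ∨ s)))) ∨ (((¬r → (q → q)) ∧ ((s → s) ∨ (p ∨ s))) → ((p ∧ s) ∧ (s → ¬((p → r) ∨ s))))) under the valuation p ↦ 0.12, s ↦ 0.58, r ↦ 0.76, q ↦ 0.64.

1.00

(p ∧ s) = min(0.12, 0.58) = 0.12
(p → r): min(1, 1 − 0.12 + 0.76) = 1
((p → r) ∨ s) = max(1, 0.58) = 1
¬((p → r) ∨ s): Łukasiewicz ¬ gives 1 − 1 = 0
(s → ¬((p → r) ∨ s)): min(1, 1 − 0.58 + 0) = 0.42
((p ∧ s) ∧ (s → ¬((p → r) ∨ s))) = min(0.12, 0.42) = 0.12
¬r: Łukasiewicz ¬ gives 1 − 0.76 = 0.24
(q → q): min(1, 1 − 0.64 + 0.64) = 1
(¬r → (q → q)): min(1, 1 − 0.24 + 1) = 1
(s → s): min(1, 1 − 0.58 + 0.58) = 1
(p ∨ s) = max(0.12, 0.58) = 0.58
((s → s) ∨ (p ∨ s)) = max(1, 0.58) = 1
((¬r → (q → q)) ∧ ((s → s) ∨ (p ∨ s))) = min(1, 1) = 1
(((p ∧ s) ∧ (s → ¬((p → r) ∨ s))) → ((¬r → (q → q)) ∧ ((s → s) ∨ (p ∨ s)))): min(1, 1 − 0.12 + 1) = 1
¬r: Łukasiewicz ¬ gives 1 − 0.76 = 0.24
(q → q): min(1, 1 − 0.64 + 0.64) = 1
(¬r → (q → q)): min(1, 1 − 0.24 + 1) = 1
(s → s): min(1, 1 − 0.58 + 0.58) = 1
(p ∨ s) = max(0.12, 0.58) = 0.58
((s → s) ∨ (p ∨ s)) = max(1, 0.58) = 1
((¬r → (q → q)) ∧ ((s → s) ∨ (p ∨ s))) = min(1, 1) = 1
(p ∧ s) = min(0.12, 0.58) = 0.12
(p → r): min(1, 1 − 0.12 + 0.76) = 1
((p → r) ∨ s) = max(1, 0.58) = 1
¬((p → r) ∨ s): Łukasiewicz ¬ gives 1 − 1 = 0
(s → ¬((p → r) ∨ s)): min(1, 1 − 0.58 + 0) = 0.42
((p ∧ s) ∧ (s → ¬((p → r) ∨ s))) = min(0.12, 0.42) = 0.12
(((¬r → (q → q)) ∧ ((s → s) ∨ (p ∨ s))) → ((p ∧ s) ∧ (s → ¬((p → r) ∨ s)))): min(1, 1 − 1 + 0.12) = 0.12
((((p ∧ s) ∧ (s → ¬((p → r) ∨ s))) → ((¬r → (q → q)) ∧ ((s → s) ∨ (p ∨ s)))) ∨ (((¬r → (q → q)) ∧ ((s → s) ∨ (p ∨ s))) → ((p ∧ s) ∧ (s → ¬((p → r) ∨ s))))) = max(1, 0.12) = 1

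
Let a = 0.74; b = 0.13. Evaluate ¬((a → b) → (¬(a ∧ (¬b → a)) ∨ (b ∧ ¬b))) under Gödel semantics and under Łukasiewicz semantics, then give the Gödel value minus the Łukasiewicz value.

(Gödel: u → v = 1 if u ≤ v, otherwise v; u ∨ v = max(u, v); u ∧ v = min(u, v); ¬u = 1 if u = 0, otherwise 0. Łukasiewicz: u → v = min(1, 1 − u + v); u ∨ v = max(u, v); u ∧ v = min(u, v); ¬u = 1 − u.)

Gödel evaluation:
  (a → b): 0.74 > 0.13, so result = 0.13
  ¬b: Gödel ¬ of 0.13 = 0 (operand ≠ 0)
  (¬b → a): 0 ≤ 0.74, so result = 1
  (a ∧ (¬b → a)) = min(0.74, 1) = 0.74
  ¬(a ∧ (¬b → a)): Gödel ¬ of 0.74 = 0 (operand ≠ 0)
  ¬b: Gödel ¬ of 0.13 = 0 (operand ≠ 0)
  (b ∧ ¬b) = min(0.13, 0) = 0
  (¬(a ∧ (¬b → a)) ∨ (b ∧ ¬b)) = max(0, 0) = 0
  ((a → b) → (¬(a ∧ (¬b → a)) ∨ (b ∧ ¬b))): 0.13 > 0, so result = 0
  ¬((a → b) → (¬(a ∧ (¬b → a)) ∨ (b ∧ ¬b))): Gödel ¬ of 0 = 1 (operand is 0)
  Gödel value = 1
Łukasiewicz evaluation:
  (a → b): min(1, 1 − 0.74 + 0.13) = 0.39
  ¬b: Łukasiewicz ¬ gives 1 − 0.13 = 0.87
  (¬b → a): min(1, 1 − 0.87 + 0.74) = 0.87
  (a ∧ (¬b → a)) = min(0.74, 0.87) = 0.74
  ¬(a ∧ (¬b → a)): Łukasiewicz ¬ gives 1 − 0.74 = 0.26
  ¬b: Łukasiewicz ¬ gives 1 − 0.13 = 0.87
  (b ∧ ¬b) = min(0.13, 0.87) = 0.13
  (¬(a ∧ (¬b → a)) ∨ (b ∧ ¬b)) = max(0.26, 0.13) = 0.26
  ((a → b) → (¬(a ∧ (¬b → a)) ∨ (b ∧ ¬b))): min(1, 1 − 0.39 + 0.26) = 0.87
  ¬((a → b) → (¬(a ∧ (¬b → a)) ∨ (b ∧ ¬b))): Łukasiewicz ¬ gives 1 − 0.87 = 0.13
  Łukasiewicz value = 0.13
Difference: 1 − 0.13 = 0.87

0.87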